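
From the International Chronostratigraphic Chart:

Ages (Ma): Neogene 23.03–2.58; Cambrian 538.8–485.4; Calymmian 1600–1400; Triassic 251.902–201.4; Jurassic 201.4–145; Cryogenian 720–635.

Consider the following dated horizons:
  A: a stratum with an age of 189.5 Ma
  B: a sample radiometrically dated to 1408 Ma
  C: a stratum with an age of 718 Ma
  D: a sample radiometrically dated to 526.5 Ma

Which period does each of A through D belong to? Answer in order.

A: 189.5 Ma lies in 201.4–145 Ma, so Jurassic.
B: 1408 Ma lies in 1600–1400 Ma, so Calymmian.
C: 718 Ma lies in 720–635 Ma, so Cryogenian.
D: 526.5 Ma lies in 538.8–485.4 Ma, so Cambrian.

A — Jurassic; B — Calymmian; C — Cryogenian; D — Cambrian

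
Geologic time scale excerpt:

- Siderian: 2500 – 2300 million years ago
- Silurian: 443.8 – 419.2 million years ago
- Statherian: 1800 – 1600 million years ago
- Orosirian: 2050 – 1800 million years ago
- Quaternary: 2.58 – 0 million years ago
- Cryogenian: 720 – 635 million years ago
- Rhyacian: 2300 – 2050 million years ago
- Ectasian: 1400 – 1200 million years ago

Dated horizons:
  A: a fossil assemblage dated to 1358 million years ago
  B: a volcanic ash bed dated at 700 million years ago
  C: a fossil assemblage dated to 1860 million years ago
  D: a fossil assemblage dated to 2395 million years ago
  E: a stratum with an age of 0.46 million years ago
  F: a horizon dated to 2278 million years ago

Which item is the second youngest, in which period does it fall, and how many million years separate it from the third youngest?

B, in the Cryogenian; 658 million years to A

Sorted youngest-first by Ma: E (0.46), B (700), A (1358), C (1860), F (2278), D (2395).
The second youngest is B at 700 Ma, which lies in 720–635 Ma: the Cryogenian.
The third youngest is A at 1358 Ma; separation = |700 − 1358| = 658 Myr.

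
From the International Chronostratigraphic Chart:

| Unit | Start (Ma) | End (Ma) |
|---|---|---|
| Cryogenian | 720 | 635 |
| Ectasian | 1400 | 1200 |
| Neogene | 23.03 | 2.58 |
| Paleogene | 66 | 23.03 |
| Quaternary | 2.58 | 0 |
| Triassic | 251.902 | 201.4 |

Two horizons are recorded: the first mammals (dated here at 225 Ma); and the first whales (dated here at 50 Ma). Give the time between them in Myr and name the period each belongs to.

175 million years apart; the first in the Triassic, the second in the Paleogene

Elapsed time: 225 − 50 = 175 Myr.
225 Ma lies within 251.902–201.4 Ma: Triassic.
50 Ma lies within 66–23.03 Ma: Paleogene.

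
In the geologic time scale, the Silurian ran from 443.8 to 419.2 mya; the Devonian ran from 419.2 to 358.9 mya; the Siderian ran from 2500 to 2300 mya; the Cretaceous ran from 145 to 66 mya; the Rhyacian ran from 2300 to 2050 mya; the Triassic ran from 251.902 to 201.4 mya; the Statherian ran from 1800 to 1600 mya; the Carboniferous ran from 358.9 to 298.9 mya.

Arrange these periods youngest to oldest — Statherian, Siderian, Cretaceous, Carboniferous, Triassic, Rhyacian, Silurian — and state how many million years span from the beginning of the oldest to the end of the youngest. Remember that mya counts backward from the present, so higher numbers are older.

From the excerpt: Statherian 1800–1600; Siderian 2500–2300; Cretaceous 145–66; Carboniferous 358.9–298.9; Triassic 251.902–201.4; Rhyacian 2300–2050; Silurian 443.8–419.2 (Ma).
Larger Ma is earlier, so the oldest is Siderian and the youngest is Cretaceous; youngest to oldest: Cretaceous, Triassic, Carboniferous, Silurian, Statherian, Rhyacian, Siderian.
Oldest start 2500 minus youngest end 66 gives 2434 Myr overall.

Cretaceous → Triassic → Carboniferous → Silurian → Statherian → Rhyacian → Siderian; total span 2434 Myr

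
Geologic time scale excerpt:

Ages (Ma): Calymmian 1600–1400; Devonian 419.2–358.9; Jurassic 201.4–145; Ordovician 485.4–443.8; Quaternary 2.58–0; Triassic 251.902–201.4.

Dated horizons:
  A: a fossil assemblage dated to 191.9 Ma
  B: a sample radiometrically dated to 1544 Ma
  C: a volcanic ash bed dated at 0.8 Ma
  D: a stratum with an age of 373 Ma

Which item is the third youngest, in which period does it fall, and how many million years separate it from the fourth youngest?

Sorted youngest-first by Ma: C (0.8), A (191.9), D (373), B (1544).
The third youngest is D at 373 Ma, which lies in 419.2–358.9 Ma: the Devonian.
The fourth youngest is B at 1544 Ma; separation = |373 − 1544| = 1171 Myr.

D, in the Devonian; 1171 million years to B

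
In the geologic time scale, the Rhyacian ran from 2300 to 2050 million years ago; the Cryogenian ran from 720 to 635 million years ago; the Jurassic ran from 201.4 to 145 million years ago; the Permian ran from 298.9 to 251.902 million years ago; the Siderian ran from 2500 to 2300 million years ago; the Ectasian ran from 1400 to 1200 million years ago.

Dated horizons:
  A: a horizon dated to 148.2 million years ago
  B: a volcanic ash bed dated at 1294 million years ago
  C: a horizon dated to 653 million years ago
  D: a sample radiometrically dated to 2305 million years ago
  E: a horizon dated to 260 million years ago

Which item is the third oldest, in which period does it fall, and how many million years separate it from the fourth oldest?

C, in the Cryogenian; 393 million years to E

Sorted oldest-first by Ma: D (2305), B (1294), C (653), E (260), A (148.2).
The third oldest is C at 653 Ma, which lies in 720–635 Ma: the Cryogenian.
The fourth oldest is E at 260 Ma; separation = |653 − 260| = 393 Myr.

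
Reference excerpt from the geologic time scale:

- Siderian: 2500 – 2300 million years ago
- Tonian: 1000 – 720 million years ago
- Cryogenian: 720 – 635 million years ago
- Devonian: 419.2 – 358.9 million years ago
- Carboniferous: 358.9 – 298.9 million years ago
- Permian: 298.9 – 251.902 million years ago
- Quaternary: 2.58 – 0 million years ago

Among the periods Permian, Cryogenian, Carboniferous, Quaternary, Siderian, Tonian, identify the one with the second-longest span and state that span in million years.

Durations: Permian 46.998; Cryogenian 85; Carboniferous 60; Quaternary 2.58; Siderian 200; Tonian 280 Myr.
Sorted longest-first: Tonian (280), Siderian (200), Cryogenian (85), Carboniferous (60), Permian (46.998), Quaternary (2.58).
The second longest is Siderian at 200 Myr.

Siderian, 200 million years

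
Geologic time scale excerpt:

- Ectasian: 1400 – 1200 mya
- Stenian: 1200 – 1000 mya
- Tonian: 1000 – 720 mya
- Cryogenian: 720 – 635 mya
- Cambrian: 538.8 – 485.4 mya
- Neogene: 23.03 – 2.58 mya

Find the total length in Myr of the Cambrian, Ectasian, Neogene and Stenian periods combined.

473.85 million years

Each duration: Cambrian = 53.4; Ectasian = 200; Neogene = 20.45; Stenian = 200.
Sum: 53.4 + 200 + 20.45 + 200 = 473.85 Myr.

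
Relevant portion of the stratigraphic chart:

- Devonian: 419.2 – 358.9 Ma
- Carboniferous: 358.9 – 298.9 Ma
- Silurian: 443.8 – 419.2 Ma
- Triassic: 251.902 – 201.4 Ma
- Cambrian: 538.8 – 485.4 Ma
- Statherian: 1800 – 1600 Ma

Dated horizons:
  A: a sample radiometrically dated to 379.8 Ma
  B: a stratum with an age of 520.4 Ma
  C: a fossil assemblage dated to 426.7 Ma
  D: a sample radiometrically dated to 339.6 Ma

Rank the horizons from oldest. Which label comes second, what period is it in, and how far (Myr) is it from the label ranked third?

C, in the Silurian; 46.9 million years to A

Sorted oldest-first by Ma: B (520.4), C (426.7), A (379.8), D (339.6).
The second oldest is C at 426.7 Ma, which lies in 443.8–419.2 Ma: the Silurian.
The third oldest is A at 379.8 Ma; separation = |426.7 − 379.8| = 46.9 Myr.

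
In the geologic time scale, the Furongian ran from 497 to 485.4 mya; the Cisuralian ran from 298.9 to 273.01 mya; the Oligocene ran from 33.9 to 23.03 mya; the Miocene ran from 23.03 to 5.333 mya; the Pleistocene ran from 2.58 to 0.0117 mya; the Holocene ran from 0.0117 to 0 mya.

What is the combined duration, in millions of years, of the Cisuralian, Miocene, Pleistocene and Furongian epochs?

Each duration: Cisuralian = 25.89; Miocene = 17.697; Pleistocene = 2.5683; Furongian = 11.6.
Sum: 25.89 + 17.697 + 2.5683 + 11.6 = 57.7553 Myr.

57.7553 million years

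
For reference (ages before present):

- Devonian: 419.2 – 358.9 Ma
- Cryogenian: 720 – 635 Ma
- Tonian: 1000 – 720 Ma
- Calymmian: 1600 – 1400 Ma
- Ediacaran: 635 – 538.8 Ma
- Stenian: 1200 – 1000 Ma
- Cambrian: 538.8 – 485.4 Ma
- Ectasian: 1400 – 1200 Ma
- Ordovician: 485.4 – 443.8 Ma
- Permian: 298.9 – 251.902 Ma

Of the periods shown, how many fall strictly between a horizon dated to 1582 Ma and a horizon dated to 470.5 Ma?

6

The older date is 1582 Ma and the younger is 470.5 Ma.
Periods with start < 1582 and end > 470.5 Ma: Ectasian (1400–1200), Stenian (1200–1000), Tonian (1000–720), Cryogenian (720–635), Ediacaran (635–538.8), Cambrian (538.8–485.4).
That is 6 complete periods.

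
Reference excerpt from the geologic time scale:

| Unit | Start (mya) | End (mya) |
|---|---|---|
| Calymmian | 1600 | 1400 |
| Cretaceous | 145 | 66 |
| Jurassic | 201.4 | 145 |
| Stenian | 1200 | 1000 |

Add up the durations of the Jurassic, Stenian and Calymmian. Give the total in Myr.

Duration is start − end for each: (201.4 − 145) + (1200 − 1000) + (1600 − 1400).
That is 56.4 + 200 + 200, which totals 456.4 million years.

456.4 million years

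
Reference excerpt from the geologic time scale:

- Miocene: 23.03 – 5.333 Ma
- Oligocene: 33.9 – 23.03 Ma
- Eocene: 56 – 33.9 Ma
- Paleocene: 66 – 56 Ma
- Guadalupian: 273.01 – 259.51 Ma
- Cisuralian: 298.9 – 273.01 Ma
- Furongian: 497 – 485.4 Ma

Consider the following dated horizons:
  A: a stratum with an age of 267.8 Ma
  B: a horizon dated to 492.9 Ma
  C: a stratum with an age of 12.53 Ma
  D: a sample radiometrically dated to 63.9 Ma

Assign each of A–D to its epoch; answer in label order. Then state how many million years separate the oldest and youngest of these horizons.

A — Guadalupian; B — Furongian; C — Miocene; D — Paleocene; span 480.37 million years

Match each age against the start–end ranges in the excerpt: A = 267.8 Ma → Guadalupian (273.01–259.51); B = 492.9 Ma → Furongian (497–485.4); C = 12.53 Ma → Miocene (23.03–5.333); D = 63.9 Ma → Paleocene (66–56).
The largest age is 492.9 Ma and the smallest is 12.53 Ma; their difference is 480.37 Myr.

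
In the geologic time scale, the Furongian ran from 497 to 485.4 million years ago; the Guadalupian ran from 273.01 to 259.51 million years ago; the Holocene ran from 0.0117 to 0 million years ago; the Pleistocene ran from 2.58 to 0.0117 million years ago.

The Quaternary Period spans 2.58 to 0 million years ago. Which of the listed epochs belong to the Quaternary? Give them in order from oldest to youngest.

Epochs with both bounds inside 2.58–0 Ma: Pleistocene (2.58–0.0117), Holocene (0.0117–0).

Pleistocene, Holocene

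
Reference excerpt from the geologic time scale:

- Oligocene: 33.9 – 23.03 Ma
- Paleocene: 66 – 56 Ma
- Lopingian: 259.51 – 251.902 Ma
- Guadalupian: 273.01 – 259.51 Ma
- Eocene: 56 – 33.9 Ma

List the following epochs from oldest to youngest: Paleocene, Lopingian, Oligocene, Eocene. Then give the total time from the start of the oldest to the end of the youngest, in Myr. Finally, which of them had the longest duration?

Start ages (Ma): Lopingian 259.51, Paleocene 66, Eocene 56, Oligocene 33.9.
Ordered oldest to youngest: Lopingian, Paleocene, Eocene, Oligocene.
Span = 259.51 − 23.03 = 236.48 Myr.
Durations: Eocene 22.1, Oligocene 10.87, Lopingian 7.608, Paleocene 10 → longest is Eocene (22.1 Myr).

Lopingian, Paleocene, Eocene, Oligocene; total span 236.48 Myr; longest is Eocene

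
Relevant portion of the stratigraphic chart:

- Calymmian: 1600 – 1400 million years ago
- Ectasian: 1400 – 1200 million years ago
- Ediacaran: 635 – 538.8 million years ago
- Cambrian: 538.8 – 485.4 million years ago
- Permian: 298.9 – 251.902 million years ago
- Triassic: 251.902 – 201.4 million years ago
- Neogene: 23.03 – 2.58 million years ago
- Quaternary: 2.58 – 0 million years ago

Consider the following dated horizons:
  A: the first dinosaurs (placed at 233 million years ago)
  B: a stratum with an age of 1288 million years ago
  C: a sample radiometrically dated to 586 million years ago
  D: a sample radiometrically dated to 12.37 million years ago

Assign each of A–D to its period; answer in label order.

Match each age against the start–end ranges in the excerpt: A = 233 Ma → Triassic (251.902–201.4); B = 1288 Ma → Ectasian (1400–1200); C = 586 Ma → Ediacaran (635–538.8); D = 12.37 Ma → Neogene (23.03–2.58).

A — Triassic; B — Ectasian; C — Ediacaran; D — Neogene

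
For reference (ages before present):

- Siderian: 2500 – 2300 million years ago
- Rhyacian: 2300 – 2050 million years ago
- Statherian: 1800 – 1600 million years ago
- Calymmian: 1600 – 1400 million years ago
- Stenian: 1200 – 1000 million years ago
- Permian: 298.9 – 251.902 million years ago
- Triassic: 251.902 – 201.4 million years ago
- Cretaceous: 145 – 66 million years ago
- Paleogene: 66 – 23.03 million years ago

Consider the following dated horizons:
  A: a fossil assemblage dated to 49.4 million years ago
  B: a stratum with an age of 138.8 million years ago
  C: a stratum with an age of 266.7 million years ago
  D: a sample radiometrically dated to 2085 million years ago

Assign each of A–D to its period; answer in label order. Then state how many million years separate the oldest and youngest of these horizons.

Match each age against the start–end ranges in the excerpt: A = 49.4 Ma → Paleogene (66–23.03); B = 138.8 Ma → Cretaceous (145–66); C = 266.7 Ma → Permian (298.9–251.902); D = 2085 Ma → Rhyacian (2300–2050).
The largest age is 2085 Ma and the smallest is 49.4 Ma; their difference is 2035.6 Myr.

A — Paleogene; B — Cretaceous; C — Permian; D — Rhyacian; span 2035.6 million years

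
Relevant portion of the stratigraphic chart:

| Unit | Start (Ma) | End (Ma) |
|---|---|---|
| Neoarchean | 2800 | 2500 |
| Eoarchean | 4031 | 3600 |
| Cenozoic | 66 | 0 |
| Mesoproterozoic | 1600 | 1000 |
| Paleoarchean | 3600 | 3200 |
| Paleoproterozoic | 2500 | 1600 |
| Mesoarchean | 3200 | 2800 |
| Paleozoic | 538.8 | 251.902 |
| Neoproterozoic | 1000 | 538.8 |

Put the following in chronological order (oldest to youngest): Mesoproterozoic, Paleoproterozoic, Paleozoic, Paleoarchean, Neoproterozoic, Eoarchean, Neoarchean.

Sorting by start age (descending Ma, since larger Ma = older): Eoarchean start 4031, Paleoarchean start 3600, Neoarchean start 2800, Paleoproterozoic start 2500, Mesoproterozoic start 1600, Neoproterozoic start 1000, Paleozoic start 538.8.

Eoarchean → Paleoarchean → Neoarchean → Paleoproterozoic → Mesoproterozoic → Neoproterozoic → Paleozoic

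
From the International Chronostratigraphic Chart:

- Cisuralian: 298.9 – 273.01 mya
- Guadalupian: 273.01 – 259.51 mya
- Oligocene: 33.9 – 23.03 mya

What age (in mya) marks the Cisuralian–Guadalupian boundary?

273.01 mya

The Cisuralian ends and the Guadalupian begins at 273.01 mya.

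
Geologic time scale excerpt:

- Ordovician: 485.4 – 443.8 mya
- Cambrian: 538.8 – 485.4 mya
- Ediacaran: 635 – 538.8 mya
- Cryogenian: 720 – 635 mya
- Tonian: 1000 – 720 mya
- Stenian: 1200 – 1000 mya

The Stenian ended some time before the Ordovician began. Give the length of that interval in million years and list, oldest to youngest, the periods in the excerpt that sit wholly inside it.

The Stenian closes at 1000 Ma and the Ordovician opens at 485.4 Ma, so the interval is 1000 − 485.4 = 514.6 Myr.
A period fits inside if it starts at or after 1000 Ma and ends at or before 485.4 Ma; oldest first that gives Tonian, Cryogenian, Ediacaran, Cambrian.

514.6 million years; Tonian, Cryogenian, Ediacaran, Cambrian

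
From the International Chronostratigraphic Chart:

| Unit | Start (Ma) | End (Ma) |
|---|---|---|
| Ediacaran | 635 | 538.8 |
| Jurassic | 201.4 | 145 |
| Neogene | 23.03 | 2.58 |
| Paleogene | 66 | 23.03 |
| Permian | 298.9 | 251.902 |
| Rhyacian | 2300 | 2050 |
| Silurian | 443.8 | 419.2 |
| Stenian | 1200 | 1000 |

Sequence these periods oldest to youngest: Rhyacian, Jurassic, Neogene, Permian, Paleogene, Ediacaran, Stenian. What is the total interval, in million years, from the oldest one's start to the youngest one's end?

Rhyacian → Stenian → Ediacaran → Permian → Jurassic → Paleogene → Neogene; total span 2297.42 Myr

From the excerpt: Rhyacian 2300–2050; Jurassic 201.4–145; Neogene 23.03–2.58; Permian 298.9–251.902; Paleogene 66–23.03; Ediacaran 635–538.8; Stenian 1200–1000 (Ma).
Larger Ma is earlier, so the oldest is Rhyacian and the youngest is Neogene; oldest to youngest: Rhyacian, Stenian, Ediacaran, Permian, Jurassic, Paleogene, Neogene.
Oldest start 2300 minus youngest end 2.58 gives 2297.42 Myr overall.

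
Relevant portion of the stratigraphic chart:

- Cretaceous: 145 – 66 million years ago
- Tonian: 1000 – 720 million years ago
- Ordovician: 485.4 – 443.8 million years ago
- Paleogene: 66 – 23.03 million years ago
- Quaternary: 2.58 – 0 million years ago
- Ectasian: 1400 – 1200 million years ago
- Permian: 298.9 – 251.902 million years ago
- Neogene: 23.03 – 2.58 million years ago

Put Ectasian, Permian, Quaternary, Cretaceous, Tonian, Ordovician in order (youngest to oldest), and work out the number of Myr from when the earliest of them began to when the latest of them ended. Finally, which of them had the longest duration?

From the excerpt: Ectasian 1400–1200; Permian 298.9–251.902; Quaternary 2.58–0; Cretaceous 145–66; Tonian 1000–720; Ordovician 485.4–443.8 (Ma).
Larger Ma is earlier, so the oldest is Ectasian and the youngest is Quaternary; youngest to oldest: Quaternary, Cretaceous, Permian, Ordovician, Tonian, Ectasian.
Oldest start 1400 minus youngest end 0 gives 1400 Myr overall.
Individual lengths (start − end): Quaternary 2.58; Cretaceous 79; Ectasian 200; Permian 46.998; Ordovician 41.6; Tonian 280. The largest is Tonian at 280 Myr.

Quaternary, Cretaceous, Permian, Ordovician, Tonian, Ectasian; total span 1400 Myr; longest is Tonian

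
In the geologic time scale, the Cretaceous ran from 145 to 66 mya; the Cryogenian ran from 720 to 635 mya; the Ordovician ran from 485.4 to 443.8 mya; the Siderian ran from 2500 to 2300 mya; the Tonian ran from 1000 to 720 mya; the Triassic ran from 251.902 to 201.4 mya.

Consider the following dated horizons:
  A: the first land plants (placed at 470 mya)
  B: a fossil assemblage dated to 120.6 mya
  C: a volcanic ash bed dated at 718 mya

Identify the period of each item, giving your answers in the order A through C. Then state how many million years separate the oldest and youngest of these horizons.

Match each age against the start–end ranges in the excerpt: A = 470 Ma → Ordovician (485.4–443.8); B = 120.6 Ma → Cretaceous (145–66); C = 718 Ma → Cryogenian (720–635).
The largest age is 718 Ma and the smallest is 120.6 Ma; their difference is 597.4 Myr.

A — Ordovician; B — Cretaceous; C — Cryogenian; span 597.4 million years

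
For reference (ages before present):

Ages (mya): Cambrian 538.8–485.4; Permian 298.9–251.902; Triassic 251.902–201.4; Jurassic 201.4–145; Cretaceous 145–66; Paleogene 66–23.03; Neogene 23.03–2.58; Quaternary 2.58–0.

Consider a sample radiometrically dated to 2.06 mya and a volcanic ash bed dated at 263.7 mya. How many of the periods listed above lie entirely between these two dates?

5

263.7 Ma sits inside the Permian (298.9–251.902) and 2.06 Ma inside the Quaternary (2.58–0); neither of those is wholly between the two dates.
The listed periods lying completely between them are Triassic, Jurassic, Cretaceous, Paleogene, Neogene — 5 in all.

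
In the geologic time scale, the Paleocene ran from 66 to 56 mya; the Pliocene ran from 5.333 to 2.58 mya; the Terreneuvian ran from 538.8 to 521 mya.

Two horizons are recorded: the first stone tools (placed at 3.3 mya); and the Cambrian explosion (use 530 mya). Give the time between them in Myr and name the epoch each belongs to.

Elapsed time: 530 − 3.3 = 526.7 Myr.
3.3 Ma lies within 5.333–2.58 Ma: Pliocene.
530 Ma lies within 538.8–521 Ma: Terreneuvian.

526.7 million years apart; the first in the Pliocene, the second in the Terreneuvian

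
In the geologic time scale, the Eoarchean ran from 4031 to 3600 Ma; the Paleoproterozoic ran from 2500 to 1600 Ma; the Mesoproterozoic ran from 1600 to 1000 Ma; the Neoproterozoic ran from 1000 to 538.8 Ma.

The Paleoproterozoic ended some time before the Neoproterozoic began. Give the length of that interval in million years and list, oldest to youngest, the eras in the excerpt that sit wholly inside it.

End of Paleoproterozoic = 1600 Ma; start of Neoproterozoic = 1000 Ma.
Gap = 1600 − 1000 = 600 Myr.
Eras wholly inside 1600–1000 Ma: Mesoproterozoic (1600–1000).

600 million years; Mesoproterozoic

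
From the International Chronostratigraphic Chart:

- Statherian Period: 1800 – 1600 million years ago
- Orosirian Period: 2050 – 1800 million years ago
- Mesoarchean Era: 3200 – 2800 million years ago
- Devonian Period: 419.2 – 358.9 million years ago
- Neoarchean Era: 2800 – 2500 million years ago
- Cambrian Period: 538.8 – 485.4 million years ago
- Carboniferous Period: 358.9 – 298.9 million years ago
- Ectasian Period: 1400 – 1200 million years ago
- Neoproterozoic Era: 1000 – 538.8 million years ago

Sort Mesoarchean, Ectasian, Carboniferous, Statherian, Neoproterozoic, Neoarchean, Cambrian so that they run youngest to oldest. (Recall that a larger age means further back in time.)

Sorting by start age (ascending Ma, since larger Ma = older): Carboniferous start 358.9, Cambrian start 538.8, Neoproterozoic start 1000, Ectasian start 1400, Statherian start 1800, Neoarchean start 2800, Mesoarchean start 3200.

Carboniferous, Cambrian, Neoproterozoic, Ectasian, Statherian, Neoarchean, Mesoarchean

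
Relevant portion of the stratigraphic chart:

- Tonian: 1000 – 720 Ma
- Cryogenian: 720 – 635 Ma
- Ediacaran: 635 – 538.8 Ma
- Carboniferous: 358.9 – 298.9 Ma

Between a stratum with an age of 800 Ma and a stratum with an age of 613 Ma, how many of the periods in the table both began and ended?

1

800 Ma sits inside the Tonian (1000–720) and 613 Ma inside the Ediacaran (635–538.8); neither of those is wholly between the two dates.
The listed periods lying completely between them are Cryogenian — 1 in all.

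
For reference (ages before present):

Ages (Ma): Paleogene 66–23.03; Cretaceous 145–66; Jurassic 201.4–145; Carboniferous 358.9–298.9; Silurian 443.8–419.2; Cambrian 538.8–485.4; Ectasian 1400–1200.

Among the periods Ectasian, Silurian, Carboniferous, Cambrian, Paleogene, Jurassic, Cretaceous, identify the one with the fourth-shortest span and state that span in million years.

Jurassic, 56.4 million years

Start − end for each: Ectasian 1400 − 1200 = 200; Silurian 443.8 − 419.2 = 24.6; Carboniferous 358.9 − 298.9 = 60; Cambrian 538.8 − 485.4 = 53.4; Paleogene 66 − 23.03 = 42.97; Jurassic 201.4 − 145 = 56.4; Cretaceous 145 − 66 = 79.
Ranking these from shortest: Silurian < Paleogene < Cambrian < Jurassic < Carboniferous < Cretaceous < Ectasian.
Position 4 in that ranking is Jurassic, which lasted 56.4 Myr.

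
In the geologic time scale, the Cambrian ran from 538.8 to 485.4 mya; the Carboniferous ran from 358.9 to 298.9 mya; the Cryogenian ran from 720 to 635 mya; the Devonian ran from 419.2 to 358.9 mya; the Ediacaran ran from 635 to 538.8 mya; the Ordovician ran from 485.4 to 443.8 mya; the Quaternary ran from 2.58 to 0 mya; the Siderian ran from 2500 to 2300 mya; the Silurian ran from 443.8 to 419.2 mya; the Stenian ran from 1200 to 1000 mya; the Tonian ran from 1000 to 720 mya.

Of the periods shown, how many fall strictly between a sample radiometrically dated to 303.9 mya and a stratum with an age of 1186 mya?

1186 Ma sits inside the Stenian (1200–1000) and 303.9 Ma inside the Carboniferous (358.9–298.9); neither of those is wholly between the two dates.
The listed periods lying completely between them are Tonian, Cryogenian, Ediacaran, Cambrian, Ordovician, Silurian, Devonian — 7 in all.

7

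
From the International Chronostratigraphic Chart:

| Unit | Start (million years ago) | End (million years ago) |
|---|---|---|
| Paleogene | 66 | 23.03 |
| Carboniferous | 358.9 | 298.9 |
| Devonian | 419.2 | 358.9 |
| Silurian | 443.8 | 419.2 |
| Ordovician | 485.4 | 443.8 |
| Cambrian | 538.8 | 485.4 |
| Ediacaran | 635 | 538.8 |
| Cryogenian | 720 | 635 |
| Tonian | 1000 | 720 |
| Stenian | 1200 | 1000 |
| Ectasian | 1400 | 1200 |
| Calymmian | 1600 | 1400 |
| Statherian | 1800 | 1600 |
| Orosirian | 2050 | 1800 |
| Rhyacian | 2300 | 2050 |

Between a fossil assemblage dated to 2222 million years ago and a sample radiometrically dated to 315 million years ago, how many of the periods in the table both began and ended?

12

2222 Ma sits inside the Rhyacian (2300–2050) and 315 Ma inside the Carboniferous (358.9–298.9); neither of those is wholly between the two dates.
The listed periods lying completely between them are Orosirian, Statherian, Calymmian, Ectasian, Stenian, Tonian, Cryogenian, Ediacaran, Cambrian, Ordovician, Silurian, Devonian — 12 in all.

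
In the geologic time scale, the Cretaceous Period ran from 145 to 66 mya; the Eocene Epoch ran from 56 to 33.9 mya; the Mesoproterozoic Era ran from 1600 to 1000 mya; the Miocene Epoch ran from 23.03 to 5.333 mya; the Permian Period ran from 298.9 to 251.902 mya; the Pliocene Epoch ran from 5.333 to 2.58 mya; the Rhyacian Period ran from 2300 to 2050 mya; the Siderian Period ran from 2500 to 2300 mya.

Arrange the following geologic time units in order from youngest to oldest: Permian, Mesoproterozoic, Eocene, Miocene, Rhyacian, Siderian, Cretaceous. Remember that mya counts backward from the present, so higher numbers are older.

Miocene, Eocene, Cretaceous, Permian, Mesoproterozoic, Rhyacian, Siderian

The oldest of these is Siderian (starts 2500 Ma) and the youngest is Miocene (ends 5.333 Ma).
In between, by decreasing start age: Rhyacian (2300), Mesoproterozoic (1600), Permian (298.9), Cretaceous (145), Eocene (56).
Listing youngest first means reversing that sequence.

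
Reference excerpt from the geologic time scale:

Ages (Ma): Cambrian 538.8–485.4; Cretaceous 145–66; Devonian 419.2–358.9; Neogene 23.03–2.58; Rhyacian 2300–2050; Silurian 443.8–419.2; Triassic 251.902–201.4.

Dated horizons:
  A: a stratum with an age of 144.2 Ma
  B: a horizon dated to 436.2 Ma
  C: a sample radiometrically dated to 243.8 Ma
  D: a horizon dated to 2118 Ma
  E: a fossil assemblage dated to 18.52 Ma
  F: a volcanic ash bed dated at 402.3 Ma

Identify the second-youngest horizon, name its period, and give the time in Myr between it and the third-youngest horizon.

A, in the Cretaceous; 99.6 million years to C

Smaller Ma means younger, so youngest first: E 18.52 < A 144.2 < C 243.8 < F 402.3 < B 436.2 < D 2118.
Counting 2 along gives A (144.2 Ma); the excerpt puts that inside the Cretaceous, 145–66 Ma.
Next in line is C (243.8 Ma), and 243.8 − 144.2 = 99.6 Myr.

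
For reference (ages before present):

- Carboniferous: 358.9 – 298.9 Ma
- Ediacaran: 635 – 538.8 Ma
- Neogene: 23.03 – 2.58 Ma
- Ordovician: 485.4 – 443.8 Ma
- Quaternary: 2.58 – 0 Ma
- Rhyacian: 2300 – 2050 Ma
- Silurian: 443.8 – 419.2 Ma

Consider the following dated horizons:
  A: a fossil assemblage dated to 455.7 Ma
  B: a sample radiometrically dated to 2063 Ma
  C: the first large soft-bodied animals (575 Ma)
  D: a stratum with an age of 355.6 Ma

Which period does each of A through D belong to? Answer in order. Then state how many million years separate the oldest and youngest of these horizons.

A: 455.7 Ma lies in 485.4–443.8 Ma, so Ordovician.
B: 2063 Ma lies in 2300–2050 Ma, so Rhyacian.
C: 575 Ma lies in 635–538.8 Ma, so Ediacaran.
D: 355.6 Ma lies in 358.9–298.9 Ma, so Carboniferous.
Oldest = 2063 Ma, youngest = 355.6 Ma → span 1707.4 Myr.

A — Ordovician; B — Rhyacian; C — Ediacaran; D — Carboniferous; span 1707.4 million years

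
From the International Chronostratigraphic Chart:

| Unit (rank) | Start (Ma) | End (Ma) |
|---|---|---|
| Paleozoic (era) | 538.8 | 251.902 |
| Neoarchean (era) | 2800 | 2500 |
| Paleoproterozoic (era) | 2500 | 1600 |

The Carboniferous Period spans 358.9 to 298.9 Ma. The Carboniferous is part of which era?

Paleozoic

The Carboniferous (358.9–298.9 Ma) lies entirely within 538.8–251.902 Ma, the Paleozoic Era.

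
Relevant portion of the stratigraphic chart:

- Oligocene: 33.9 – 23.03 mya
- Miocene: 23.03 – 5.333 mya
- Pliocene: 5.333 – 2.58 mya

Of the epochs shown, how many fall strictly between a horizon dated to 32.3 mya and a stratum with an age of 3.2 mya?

32.3 Ma sits inside the Oligocene (33.9–23.03) and 3.2 Ma inside the Pliocene (5.333–2.58); neither of those is wholly between the two dates.
The listed epochs lying completely between them are Miocene — 1 in all.

1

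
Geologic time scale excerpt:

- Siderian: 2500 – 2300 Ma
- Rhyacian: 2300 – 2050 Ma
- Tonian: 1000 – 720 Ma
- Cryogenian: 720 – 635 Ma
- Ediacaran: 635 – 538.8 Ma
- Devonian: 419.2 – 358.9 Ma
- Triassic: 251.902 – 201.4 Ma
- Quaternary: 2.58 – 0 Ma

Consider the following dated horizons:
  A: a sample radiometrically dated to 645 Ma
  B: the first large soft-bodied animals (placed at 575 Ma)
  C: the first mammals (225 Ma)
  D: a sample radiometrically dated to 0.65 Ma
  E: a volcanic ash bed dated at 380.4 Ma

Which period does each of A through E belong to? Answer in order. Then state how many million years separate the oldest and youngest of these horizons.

Match each age against the start–end ranges in the excerpt: A = 645 Ma → Cryogenian (720–635); B = 575 Ma → Ediacaran (635–538.8); C = 225 Ma → Triassic (251.902–201.4); D = 0.65 Ma → Quaternary (2.58–0); E = 380.4 Ma → Devonian (419.2–358.9).
The largest age is 645 Ma and the smallest is 0.65 Ma; their difference is 644.35 Myr.

A — Cryogenian; B — Ediacaran; C — Triassic; D — Quaternary; E — Devonian; span 644.35 million years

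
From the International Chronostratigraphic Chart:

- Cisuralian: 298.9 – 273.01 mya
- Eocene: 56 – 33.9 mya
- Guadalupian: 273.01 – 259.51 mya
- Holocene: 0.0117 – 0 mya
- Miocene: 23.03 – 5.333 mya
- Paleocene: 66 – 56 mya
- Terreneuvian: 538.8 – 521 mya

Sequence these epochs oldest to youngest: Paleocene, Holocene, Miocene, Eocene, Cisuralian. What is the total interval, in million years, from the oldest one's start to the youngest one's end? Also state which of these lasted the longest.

From the excerpt: Paleocene 66–56; Holocene 0.0117–0; Miocene 23.03–5.333; Eocene 56–33.9; Cisuralian 298.9–273.01 (Ma).
Larger Ma is earlier, so the oldest is Cisuralian and the youngest is Holocene; oldest to youngest: Cisuralian, Paleocene, Eocene, Miocene, Holocene.
Oldest start 298.9 minus youngest end 0 gives 298.9 Myr overall.
Individual lengths (start − end): Cisuralian 25.89; Miocene 17.697; Eocene 22.1; Paleocene 10; Holocene 0.0117. The largest is Cisuralian at 25.89 Myr.

Cisuralian → Paleocene → Eocene → Miocene → Holocene; total span 298.9 Myr; longest is Cisuralian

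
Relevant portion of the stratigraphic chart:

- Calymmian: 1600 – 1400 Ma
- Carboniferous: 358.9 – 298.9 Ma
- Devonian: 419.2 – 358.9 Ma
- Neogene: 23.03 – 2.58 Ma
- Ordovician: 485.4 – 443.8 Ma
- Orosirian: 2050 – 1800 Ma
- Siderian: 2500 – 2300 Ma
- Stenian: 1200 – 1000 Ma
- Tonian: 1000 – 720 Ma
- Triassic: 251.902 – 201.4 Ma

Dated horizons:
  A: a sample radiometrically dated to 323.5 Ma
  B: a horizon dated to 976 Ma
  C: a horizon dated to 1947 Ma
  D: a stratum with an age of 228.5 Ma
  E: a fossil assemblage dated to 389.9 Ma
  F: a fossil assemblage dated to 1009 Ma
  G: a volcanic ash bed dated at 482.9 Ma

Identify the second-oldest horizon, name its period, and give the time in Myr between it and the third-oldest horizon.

Larger Ma means older, so oldest first: C 1947 > F 1009 > B 976 > G 482.9 > E 389.9 > A 323.5 > D 228.5.
Counting 2 along gives F (1009 Ma); the excerpt puts that inside the Stenian, 1200–1000 Ma.
Next in line is B (976 Ma), and 1009 − 976 = 33 Myr.

F, in the Stenian; 33 million years to B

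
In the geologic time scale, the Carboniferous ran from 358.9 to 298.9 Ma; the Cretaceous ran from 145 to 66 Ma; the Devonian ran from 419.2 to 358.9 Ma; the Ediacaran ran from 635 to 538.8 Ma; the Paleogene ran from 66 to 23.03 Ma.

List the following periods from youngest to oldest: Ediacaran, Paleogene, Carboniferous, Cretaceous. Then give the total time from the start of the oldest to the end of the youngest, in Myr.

From the excerpt: Ediacaran 635–538.8; Paleogene 66–23.03; Carboniferous 358.9–298.9; Cretaceous 145–66 (Ma).
Larger Ma is earlier, so the oldest is Ediacaran and the youngest is Paleogene; youngest to oldest: Paleogene, Cretaceous, Carboniferous, Ediacaran.
Oldest start 635 minus youngest end 23.03 gives 611.97 Myr overall.

Paleogene, Cretaceous, Carboniferous, Ediacaran; total span 611.97 Myr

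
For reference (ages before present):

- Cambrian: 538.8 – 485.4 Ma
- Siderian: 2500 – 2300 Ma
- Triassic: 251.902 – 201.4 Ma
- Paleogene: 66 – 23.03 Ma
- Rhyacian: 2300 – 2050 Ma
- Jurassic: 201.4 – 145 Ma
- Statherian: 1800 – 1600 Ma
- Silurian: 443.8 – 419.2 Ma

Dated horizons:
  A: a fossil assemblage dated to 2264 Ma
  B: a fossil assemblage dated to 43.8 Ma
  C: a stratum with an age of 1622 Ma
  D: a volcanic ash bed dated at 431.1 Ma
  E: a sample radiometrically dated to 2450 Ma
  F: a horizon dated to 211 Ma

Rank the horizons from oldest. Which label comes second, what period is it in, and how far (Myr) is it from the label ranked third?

Larger Ma means older, so oldest first: E 2450 > A 2264 > C 1622 > D 431.1 > F 211 > B 43.8.
Counting 2 along gives A (2264 Ma); the excerpt puts that inside the Rhyacian, 2300–2050 Ma.
Next in line is C (1622 Ma), and 2264 − 1622 = 642 Myr.

A, in the Rhyacian; 642 million years to C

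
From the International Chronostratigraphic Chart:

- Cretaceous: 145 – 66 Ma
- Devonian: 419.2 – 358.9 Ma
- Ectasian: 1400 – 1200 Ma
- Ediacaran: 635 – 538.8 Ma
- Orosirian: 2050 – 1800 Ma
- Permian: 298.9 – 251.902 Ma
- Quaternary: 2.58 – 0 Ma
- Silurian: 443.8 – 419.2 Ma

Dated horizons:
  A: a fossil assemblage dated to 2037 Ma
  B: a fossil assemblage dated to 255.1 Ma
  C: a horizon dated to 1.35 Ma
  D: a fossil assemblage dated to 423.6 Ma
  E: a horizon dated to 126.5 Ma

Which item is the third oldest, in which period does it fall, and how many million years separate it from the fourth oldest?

B, in the Permian; 128.6 million years to E

Sorted oldest-first by Ma: A (2037), D (423.6), B (255.1), E (126.5), C (1.35).
The third oldest is B at 255.1 Ma, which lies in 298.9–251.902 Ma: the Permian.
The fourth oldest is E at 126.5 Ma; separation = |255.1 − 126.5| = 128.6 Myr.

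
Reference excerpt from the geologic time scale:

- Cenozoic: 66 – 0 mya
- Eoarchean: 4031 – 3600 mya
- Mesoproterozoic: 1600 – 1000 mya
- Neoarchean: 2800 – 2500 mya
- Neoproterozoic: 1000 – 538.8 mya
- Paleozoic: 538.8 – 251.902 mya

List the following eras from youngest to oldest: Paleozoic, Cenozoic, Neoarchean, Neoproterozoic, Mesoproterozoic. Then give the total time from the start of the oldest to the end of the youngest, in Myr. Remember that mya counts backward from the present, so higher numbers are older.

Cenozoic → Paleozoic → Neoproterozoic → Mesoproterozoic → Neoarchean; total span 2800 Myr

Start ages (Ma): Neoarchean 2800, Mesoproterozoic 1600, Neoproterozoic 1000, Paleozoic 538.8, Cenozoic 66.
Ordered youngest to oldest: Cenozoic, Paleozoic, Neoproterozoic, Mesoproterozoic, Neoarchean.
Span = 2800 − 0 = 2800 Myr.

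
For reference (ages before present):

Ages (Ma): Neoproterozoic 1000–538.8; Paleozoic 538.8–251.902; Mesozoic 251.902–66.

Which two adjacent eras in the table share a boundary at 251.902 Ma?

Paleozoic and Mesozoic

The Paleozoic ends at 251.902 Ma and the Mesozoic begins at 251.902 Ma, so they share that boundary.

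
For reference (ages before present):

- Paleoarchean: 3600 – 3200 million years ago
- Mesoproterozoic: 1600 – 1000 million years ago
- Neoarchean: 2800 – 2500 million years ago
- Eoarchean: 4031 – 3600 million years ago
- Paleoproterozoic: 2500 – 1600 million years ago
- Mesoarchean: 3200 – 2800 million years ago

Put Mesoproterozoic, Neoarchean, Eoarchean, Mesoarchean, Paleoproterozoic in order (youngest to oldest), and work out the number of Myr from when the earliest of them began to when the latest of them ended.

Start ages (Ma): Eoarchean 4031, Mesoarchean 3200, Neoarchean 2800, Paleoproterozoic 2500, Mesoproterozoic 1600.
Ordered youngest to oldest: Mesoproterozoic, Paleoproterozoic, Neoarchean, Mesoarchean, Eoarchean.
Span = 4031 − 1000 = 3031 Myr.

Mesoproterozoic → Paleoproterozoic → Neoarchean → Mesoarchean → Eoarchean; total span 3031 Myr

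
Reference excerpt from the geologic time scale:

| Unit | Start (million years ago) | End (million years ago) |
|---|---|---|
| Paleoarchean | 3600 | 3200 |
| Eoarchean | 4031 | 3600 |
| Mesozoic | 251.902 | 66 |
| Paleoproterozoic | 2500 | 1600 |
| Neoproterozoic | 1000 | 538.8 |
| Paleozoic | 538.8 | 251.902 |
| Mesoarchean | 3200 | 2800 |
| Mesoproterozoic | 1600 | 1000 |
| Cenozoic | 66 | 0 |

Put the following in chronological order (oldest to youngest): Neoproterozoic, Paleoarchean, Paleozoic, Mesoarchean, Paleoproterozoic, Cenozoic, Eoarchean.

Eoarchean, Paleoarchean, Mesoarchean, Paleoproterozoic, Neoproterozoic, Paleozoic, Cenozoic

Read off each span (Ma): Neoproterozoic 1000–538.8; Paleoarchean 3600–3200; Paleozoic 538.8–251.902; Mesoarchean 3200–2800; Paleoproterozoic 2500–1600; Cenozoic 66–0; Eoarchean 4031–3600.
Larger Ma is older, so oldest→youngest is Eoarchean, Paleoarchean, Mesoarchean, Paleoproterozoic, Neoproterozoic, Paleozoic, Cenozoic.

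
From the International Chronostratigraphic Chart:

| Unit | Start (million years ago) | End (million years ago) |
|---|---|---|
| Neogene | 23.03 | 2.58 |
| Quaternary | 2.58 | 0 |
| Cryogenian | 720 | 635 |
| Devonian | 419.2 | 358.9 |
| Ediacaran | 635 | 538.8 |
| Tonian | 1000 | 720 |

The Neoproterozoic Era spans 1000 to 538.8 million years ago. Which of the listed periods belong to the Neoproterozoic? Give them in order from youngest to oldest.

Periods with both bounds inside 1000–538.8 Ma: Ediacaran (635–538.8), Cryogenian (720–635), Tonian (1000–720).

Ediacaran, Cryogenian, Tonian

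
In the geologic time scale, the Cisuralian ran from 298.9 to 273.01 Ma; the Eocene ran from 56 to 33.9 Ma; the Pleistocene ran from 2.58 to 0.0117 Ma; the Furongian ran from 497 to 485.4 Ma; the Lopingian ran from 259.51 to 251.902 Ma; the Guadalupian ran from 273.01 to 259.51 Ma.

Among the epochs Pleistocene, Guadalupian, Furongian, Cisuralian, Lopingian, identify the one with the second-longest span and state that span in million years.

Durations: Pleistocene 2.5683; Guadalupian 13.5; Furongian 11.6; Cisuralian 25.89; Lopingian 7.608 Myr.
Sorted longest-first: Cisuralian (25.89), Guadalupian (13.5), Furongian (11.6), Lopingian (7.608), Pleistocene (2.5683).
The second longest is Guadalupian at 13.5 Myr.

Guadalupian, 13.5 million years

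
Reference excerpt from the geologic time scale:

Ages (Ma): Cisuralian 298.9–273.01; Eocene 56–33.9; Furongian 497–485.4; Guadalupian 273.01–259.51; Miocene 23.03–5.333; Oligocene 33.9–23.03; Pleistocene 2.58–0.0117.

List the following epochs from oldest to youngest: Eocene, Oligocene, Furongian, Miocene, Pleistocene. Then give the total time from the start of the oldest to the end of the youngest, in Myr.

Start ages (Ma): Furongian 497, Eocene 56, Oligocene 33.9, Miocene 23.03, Pleistocene 2.58.
Ordered oldest to youngest: Furongian, Eocene, Oligocene, Miocene, Pleistocene.
Span = 497 − 0.0117 = 496.9883 Myr.

Furongian, Eocene, Oligocene, Miocene, Pleistocene; total span 496.9883 Myr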